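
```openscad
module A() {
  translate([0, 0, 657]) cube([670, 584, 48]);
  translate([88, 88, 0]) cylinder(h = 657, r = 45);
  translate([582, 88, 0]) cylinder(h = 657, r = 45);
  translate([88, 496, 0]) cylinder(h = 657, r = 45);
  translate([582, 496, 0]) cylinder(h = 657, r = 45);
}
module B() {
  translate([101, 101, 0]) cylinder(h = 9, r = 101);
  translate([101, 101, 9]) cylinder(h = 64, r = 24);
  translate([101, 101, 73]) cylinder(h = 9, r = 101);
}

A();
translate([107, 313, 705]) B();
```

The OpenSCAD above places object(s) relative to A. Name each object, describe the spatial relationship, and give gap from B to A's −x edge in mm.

A is a table. B is a spool. The spool is on top of the table. The gap from the spool to the table's −x edge is 107 mm.

The spool's min-x is at 107; the table's min-x is 0; gap = 107 mm.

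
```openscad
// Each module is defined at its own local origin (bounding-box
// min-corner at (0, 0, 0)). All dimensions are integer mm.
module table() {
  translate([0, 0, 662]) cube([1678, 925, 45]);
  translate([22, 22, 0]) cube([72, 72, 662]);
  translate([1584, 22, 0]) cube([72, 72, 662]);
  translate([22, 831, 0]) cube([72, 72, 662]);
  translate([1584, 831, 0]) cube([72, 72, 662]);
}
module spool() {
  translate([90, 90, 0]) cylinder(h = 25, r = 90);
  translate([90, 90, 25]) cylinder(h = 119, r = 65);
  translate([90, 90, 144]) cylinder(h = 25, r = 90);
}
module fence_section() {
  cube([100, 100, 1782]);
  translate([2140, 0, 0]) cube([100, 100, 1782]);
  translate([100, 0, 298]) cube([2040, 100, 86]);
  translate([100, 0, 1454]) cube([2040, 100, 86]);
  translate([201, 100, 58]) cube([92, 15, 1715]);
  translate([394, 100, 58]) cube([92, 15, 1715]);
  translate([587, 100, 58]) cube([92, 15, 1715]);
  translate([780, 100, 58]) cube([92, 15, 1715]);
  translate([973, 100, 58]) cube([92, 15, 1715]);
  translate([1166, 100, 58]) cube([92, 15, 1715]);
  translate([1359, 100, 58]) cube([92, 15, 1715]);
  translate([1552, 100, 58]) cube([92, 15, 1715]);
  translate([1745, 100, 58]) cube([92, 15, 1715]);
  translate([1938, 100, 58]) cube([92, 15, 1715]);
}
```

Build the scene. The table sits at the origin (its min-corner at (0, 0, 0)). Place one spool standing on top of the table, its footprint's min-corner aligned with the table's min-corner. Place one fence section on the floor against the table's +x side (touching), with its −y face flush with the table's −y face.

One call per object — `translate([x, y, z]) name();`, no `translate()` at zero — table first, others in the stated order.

table();
translate([0, 0, 707]) spool();
translate([1678, 0, 0]) fence_section();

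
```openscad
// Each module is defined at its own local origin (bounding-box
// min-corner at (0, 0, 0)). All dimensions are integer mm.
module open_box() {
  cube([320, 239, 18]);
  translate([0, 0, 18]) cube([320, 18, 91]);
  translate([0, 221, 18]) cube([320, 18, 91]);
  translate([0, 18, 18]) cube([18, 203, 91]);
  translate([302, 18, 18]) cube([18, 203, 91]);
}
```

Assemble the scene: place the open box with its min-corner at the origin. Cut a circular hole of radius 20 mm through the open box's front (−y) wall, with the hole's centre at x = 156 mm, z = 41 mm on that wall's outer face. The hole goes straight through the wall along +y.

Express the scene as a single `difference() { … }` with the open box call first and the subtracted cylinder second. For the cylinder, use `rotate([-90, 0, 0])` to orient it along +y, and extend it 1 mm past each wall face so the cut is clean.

difference() {
  open_box();
  translate([156, -1, 41]) rotate([-90, 0, 0]) cylinder(h = 20, r = 20);
}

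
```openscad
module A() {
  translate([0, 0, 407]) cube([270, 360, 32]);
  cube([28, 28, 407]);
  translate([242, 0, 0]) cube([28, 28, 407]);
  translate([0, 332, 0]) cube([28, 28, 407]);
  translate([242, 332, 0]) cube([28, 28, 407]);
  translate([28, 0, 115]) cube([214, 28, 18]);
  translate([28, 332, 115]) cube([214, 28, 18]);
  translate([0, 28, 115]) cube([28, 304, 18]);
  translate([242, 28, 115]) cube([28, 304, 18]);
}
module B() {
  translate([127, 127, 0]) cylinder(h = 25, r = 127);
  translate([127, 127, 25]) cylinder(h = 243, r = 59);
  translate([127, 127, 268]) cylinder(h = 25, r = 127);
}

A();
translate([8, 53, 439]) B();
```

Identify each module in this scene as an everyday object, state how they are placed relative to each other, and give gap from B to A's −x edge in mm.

The spool's min-x is at 8; the stool's min-x is 0; gap = 8 mm.

A is a stool. B is a spool. The spool is on top of the stool, centred. The gap from the spool to the stool's −x edge is 8 mm.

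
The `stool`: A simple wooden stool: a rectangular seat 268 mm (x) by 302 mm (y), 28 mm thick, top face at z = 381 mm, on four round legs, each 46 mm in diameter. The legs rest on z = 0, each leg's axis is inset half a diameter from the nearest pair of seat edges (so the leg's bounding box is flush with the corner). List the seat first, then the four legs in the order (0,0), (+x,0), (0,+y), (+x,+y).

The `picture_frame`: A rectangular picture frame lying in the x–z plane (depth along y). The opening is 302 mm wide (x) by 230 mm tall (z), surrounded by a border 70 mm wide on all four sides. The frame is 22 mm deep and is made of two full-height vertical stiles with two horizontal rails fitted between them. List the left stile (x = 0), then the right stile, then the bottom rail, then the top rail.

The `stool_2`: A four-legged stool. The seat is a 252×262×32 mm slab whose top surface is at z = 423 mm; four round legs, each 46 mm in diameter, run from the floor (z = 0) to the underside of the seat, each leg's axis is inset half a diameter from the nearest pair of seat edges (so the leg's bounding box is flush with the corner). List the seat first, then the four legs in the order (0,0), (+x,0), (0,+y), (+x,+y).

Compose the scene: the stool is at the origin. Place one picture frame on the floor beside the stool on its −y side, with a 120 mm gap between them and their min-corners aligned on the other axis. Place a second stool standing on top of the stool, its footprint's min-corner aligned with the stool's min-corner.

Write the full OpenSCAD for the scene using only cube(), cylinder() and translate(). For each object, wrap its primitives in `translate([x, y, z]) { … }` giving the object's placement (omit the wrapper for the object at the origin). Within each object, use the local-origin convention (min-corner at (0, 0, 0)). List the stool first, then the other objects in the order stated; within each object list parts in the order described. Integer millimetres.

translate([0, 0, 353]) cube([268, 302, 28]);
translate([23, 23, 0]) cylinder(h = 353, r = 23);
translate([245, 23, 0]) cylinder(h = 353, r = 23);
translate([23, 279, 0]) cylinder(h = 353, r = 23);
translate([245, 279, 0]) cylinder(h = 353, r = 23);
translate([0, -142, 0]) {
  cube([70, 22, 370]);
  translate([372, 0, 0]) cube([70, 22, 370]);
  translate([70, 0, 0]) cube([302, 22, 70]);
  translate([70, 0, 300]) cube([302, 22, 70]);
}
translate([0, 0, 381]) {
  translate([0, 0, 391]) cube([252, 262, 32]);
  translate([23, 23, 0]) cylinder(h = 391, r = 23);
  translate([229, 23, 0]) cylinder(h = 391, r = 23);
  translate([23, 239, 0]) cylinder(h = 391, r = 23);
  translate([229, 239, 0]) cylinder(h = 391, r = 23);
}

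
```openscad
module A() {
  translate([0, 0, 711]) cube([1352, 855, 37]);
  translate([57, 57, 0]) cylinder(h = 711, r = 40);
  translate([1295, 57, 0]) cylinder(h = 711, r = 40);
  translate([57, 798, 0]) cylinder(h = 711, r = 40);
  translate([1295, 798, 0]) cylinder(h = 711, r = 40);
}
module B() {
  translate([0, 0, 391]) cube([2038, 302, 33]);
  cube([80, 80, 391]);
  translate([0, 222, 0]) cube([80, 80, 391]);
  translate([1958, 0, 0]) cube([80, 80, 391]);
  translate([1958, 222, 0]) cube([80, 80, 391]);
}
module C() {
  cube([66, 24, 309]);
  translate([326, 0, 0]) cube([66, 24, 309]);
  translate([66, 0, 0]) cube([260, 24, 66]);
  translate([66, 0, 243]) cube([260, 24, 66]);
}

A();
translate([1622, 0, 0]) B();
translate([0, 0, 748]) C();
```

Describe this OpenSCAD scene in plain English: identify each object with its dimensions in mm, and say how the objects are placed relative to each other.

A is a table: top 1352 mm (x) × 855 mm (y), 37 mm thick, upper face at z = 748 mm, on four round legs of 80 mm diameter, each leg's bounding box inset 17 mm from the nearest pair of top edges, running from z = 0 to the bottom of the top.

B is a bench: a 2038×302 mm seat slab, 33 mm thick, top at z = 424 mm, on four 80×80 mm square legs flush with the seat corners and standing on z = 0.

C is a rectangular picture frame lying in the x–z plane (depth along y). The opening is 260 mm wide (x) by 177 mm tall (z), surrounded by a border 66 mm wide on all four sides. The frame is 24 mm deep and is made of two full-height vertical stiles with two horizontal rails fitted between them.

The bench is on the floor beside the table on its +x side. The picture frame is on top of the table.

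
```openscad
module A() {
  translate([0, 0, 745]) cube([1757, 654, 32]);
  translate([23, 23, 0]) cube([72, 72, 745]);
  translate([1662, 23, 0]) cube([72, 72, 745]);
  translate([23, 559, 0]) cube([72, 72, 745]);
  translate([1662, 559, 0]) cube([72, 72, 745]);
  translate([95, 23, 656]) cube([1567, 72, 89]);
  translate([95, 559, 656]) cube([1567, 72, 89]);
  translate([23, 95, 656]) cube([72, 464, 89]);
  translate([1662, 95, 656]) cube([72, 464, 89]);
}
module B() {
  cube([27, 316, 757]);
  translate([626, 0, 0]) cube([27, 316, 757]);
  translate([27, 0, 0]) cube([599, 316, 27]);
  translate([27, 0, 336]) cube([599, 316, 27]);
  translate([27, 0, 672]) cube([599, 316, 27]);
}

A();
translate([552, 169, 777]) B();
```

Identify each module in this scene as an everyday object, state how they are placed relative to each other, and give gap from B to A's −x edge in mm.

A is a table. B is a bookshelf. The bookshelf is on top of the table, centred. The gap from the bookshelf to the table's −x edge is 552 mm.

The bookshelf's min-x is at 552; the table's min-x is 0; gap = 552 mm.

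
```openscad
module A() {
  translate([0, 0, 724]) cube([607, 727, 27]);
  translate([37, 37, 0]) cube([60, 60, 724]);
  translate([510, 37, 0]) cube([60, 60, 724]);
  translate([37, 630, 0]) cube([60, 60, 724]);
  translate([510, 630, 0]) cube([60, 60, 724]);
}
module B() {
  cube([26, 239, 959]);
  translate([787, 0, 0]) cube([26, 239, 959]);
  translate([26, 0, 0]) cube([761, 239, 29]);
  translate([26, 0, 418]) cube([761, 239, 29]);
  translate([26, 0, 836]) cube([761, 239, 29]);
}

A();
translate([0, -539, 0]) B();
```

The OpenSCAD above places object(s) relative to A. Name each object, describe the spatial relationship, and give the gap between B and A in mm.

A is a table. B is a bookshelf. The bookshelf is on the floor beside the table on its −y side. The gap between the bookshelf and the table is 300 mm.

The bookshelf's nearest face is 300 mm from the table's −y face.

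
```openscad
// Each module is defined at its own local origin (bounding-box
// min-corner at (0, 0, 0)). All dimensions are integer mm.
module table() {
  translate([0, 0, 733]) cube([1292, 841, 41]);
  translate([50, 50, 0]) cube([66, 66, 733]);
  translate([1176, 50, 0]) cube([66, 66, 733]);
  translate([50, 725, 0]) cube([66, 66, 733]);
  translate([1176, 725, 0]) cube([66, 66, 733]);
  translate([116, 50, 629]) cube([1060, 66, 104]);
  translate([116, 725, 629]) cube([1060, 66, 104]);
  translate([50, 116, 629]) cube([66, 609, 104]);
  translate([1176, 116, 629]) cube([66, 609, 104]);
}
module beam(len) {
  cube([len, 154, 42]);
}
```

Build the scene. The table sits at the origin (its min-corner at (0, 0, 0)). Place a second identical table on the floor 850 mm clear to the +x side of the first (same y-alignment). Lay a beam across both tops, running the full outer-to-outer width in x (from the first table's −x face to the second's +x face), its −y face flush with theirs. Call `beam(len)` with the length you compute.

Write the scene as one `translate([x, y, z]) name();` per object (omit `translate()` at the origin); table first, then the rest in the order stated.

table();
translate([2142, 0, 0]) table();
translate([0, 0, 774]) beam(3434);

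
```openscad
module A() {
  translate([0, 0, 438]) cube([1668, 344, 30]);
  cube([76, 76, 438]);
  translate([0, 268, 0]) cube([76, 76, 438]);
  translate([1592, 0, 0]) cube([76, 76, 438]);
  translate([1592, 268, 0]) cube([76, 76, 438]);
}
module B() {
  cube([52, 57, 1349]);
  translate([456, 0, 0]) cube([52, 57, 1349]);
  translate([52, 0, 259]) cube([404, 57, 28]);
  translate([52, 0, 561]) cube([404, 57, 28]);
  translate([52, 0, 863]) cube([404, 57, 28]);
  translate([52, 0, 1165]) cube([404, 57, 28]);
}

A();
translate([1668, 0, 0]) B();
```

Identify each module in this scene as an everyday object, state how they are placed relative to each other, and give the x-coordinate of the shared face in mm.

The bench's +x face and the ladder's −x face are both at x = 1668 mm.

A is a bench. B is a ladder. The ladder is against the bench's +x side, with their −y faces flush. The x-coordinate of the shared face is 1668 mm.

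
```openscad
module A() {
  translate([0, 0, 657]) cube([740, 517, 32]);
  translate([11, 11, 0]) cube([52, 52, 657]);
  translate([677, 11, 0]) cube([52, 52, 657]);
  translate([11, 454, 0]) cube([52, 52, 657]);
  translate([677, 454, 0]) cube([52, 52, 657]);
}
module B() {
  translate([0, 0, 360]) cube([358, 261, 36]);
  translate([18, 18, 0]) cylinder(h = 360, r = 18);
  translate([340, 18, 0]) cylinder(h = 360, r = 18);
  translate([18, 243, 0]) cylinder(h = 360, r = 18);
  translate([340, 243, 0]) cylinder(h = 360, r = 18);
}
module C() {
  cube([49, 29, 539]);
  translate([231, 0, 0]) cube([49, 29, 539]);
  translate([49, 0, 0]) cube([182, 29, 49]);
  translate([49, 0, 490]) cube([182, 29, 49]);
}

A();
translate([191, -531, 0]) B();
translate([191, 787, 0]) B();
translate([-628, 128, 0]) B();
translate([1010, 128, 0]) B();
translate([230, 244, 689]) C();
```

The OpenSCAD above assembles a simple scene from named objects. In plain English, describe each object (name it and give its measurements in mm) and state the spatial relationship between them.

A is a table: top 740 mm (x) × 517 mm (y), 32 mm thick, upper face at z = 689 mm, on four 52×52 mm square legs, each inset 11 mm from the nearest pair of top edges, running from z = 0 to the bottom of the top.

B is a four-legged stool. The seat is 358×261 mm, 36 mm thick, top at z = 396 mm. It stands on four round legs, each 36 mm in diameter, from z = 0 to the seat underside, each leg's axis is inset half a diameter from the nearest pair of seat edges (so the leg's bounding box is flush with the corner).

C is a picture frame with a 182×441 mm rectangular opening (x by z) and a uniform 49 mm border on every side. Frame depth is 29 mm along y. It is built from two vertical stiles running the full outside height and two horizontal rails spanning the gap between the stiles.

Four stools sit around the table at the −y, +y, −x, +x sides. The picture frame is on top of the table, centred.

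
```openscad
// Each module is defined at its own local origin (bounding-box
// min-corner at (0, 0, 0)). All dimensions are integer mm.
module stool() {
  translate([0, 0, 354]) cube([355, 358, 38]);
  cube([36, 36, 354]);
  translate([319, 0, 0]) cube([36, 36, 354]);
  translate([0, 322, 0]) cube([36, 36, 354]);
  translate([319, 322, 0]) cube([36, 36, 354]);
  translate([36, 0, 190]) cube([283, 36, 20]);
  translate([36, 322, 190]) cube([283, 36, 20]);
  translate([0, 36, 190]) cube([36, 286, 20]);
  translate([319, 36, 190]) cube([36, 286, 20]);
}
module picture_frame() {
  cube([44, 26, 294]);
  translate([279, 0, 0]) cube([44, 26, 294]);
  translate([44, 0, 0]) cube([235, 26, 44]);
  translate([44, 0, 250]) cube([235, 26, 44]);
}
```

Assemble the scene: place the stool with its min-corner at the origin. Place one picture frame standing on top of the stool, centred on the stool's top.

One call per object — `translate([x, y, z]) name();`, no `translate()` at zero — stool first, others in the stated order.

stool();
translate([16, 166, 392]) picture_frame();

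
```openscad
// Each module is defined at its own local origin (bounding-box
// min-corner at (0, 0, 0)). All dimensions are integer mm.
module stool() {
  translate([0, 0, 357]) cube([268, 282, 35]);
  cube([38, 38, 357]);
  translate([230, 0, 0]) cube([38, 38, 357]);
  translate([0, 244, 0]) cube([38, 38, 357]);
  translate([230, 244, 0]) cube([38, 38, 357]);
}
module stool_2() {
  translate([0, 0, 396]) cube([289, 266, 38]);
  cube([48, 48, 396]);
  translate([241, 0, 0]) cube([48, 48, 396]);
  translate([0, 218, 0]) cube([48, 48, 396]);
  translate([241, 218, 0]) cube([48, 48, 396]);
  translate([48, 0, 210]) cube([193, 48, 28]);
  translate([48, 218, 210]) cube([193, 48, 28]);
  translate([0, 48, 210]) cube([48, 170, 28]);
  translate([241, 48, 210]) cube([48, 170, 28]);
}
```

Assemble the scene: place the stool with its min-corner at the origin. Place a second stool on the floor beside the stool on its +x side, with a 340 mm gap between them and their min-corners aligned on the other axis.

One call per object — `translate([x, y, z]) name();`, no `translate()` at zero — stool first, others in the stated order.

stool();
translate([608, 0, 0]) stool_2();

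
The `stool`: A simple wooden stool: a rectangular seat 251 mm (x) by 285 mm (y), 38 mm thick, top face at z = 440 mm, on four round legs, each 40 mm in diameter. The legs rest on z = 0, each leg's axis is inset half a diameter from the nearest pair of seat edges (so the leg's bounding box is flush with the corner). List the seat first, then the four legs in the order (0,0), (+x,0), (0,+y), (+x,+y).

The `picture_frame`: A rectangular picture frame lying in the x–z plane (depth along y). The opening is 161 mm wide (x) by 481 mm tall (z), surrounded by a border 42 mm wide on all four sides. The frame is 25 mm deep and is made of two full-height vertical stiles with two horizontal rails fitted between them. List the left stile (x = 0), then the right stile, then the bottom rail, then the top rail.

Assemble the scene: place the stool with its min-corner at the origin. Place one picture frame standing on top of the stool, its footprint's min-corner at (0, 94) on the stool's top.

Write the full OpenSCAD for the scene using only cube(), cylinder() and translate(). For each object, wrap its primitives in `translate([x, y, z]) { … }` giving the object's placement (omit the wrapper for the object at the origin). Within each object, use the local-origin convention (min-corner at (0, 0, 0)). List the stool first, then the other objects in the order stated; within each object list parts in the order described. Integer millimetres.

translate([0, 0, 402]) cube([251, 285, 38]);
translate([20, 20, 0]) cylinder(h = 402, r = 20);
translate([231, 20, 0]) cylinder(h = 402, r = 20);
translate([20, 265, 0]) cylinder(h = 402, r = 20);
translate([231, 265, 0]) cylinder(h = 402, r = 20);
translate([0, 94, 440]) {
  cube([42, 25, 565]);
  translate([203, 0, 0]) cube([42, 25, 565]);
  translate([42, 0, 0]) cube([161, 25, 42]);
  translate([42, 0, 523]) cube([161, 25, 42]);
}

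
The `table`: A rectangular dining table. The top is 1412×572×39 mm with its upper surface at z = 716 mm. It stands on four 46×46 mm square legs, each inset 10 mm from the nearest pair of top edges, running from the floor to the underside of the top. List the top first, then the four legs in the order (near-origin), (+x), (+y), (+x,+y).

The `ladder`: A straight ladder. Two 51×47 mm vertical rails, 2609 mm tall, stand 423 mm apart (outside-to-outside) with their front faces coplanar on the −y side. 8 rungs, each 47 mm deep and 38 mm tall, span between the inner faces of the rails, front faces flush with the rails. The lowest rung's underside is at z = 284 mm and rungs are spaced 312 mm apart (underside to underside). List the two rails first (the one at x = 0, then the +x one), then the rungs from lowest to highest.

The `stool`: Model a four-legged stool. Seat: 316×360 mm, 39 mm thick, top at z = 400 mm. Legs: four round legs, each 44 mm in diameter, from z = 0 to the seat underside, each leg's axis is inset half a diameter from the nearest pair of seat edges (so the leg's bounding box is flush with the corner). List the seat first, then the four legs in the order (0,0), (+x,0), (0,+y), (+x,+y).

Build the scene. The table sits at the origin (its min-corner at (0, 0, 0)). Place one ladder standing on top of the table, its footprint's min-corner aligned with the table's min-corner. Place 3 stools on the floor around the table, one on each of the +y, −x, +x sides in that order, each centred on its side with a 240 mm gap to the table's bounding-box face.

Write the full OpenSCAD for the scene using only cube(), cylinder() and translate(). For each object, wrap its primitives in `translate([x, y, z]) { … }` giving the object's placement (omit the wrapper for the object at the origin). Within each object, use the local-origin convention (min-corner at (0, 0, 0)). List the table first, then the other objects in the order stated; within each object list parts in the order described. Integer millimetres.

translate([0, 0, 677]) cube([1412, 572, 39]);
translate([10, 10, 0]) cube([46, 46, 677]);
translate([1356, 10, 0]) cube([46, 46, 677]);
translate([10, 516, 0]) cube([46, 46, 677]);
translate([1356, 516, 0]) cube([46, 46, 677]);
translate([0, 0, 716]) {
  cube([51, 47, 2609]);
  translate([372, 0, 0]) cube([51, 47, 2609]);
  translate([51, 0, 284]) cube([321, 47, 38]);
  translate([51, 0, 596]) cube([321, 47, 38]);
  translate([51, 0, 908]) cube([321, 47, 38]);
  translate([51, 0, 1220]) cube([321, 47, 38]);
  translate([51, 0, 1532]) cube([321, 47, 38]);
  translate([51, 0, 1844]) cube([321, 47, 38]);
  translate([51, 0, 2156]) cube([321, 47, 38]);
  translate([51, 0, 2468]) cube([321, 47, 38]);
}
translate([548, 812, 0]) {
  translate([0, 0, 361]) cube([316, 360, 39]);
  translate([22, 22, 0]) cylinder(h = 361, r = 22);
  translate([294, 22, 0]) cylinder(h = 361, r = 22);
  translate([22, 338, 0]) cylinder(h = 361, r = 22);
  translate([294, 338, 0]) cylinder(h = 361, r = 22);
}
translate([-556, 106, 0]) {
  translate([0, 0, 361]) cube([316, 360, 39]);
  translate([22, 22, 0]) cylinder(h = 361, r = 22);
  translate([294, 22, 0]) cylinder(h = 361, r = 22);
  translate([22, 338, 0]) cylinder(h = 361, r = 22);
  translate([294, 338, 0]) cylinder(h = 361, r = 22);
}
translate([1652, 106, 0]) {
  translate([0, 0, 361]) cube([316, 360, 39]);
  translate([22, 22, 0]) cylinder(h = 361, r = 22);
  translate([294, 22, 0]) cylinder(h = 361, r = 22);
  translate([22, 338, 0]) cylinder(h = 361, r = 22);
  translate([294, 338, 0]) cylinder(h = 361, r = 22);
}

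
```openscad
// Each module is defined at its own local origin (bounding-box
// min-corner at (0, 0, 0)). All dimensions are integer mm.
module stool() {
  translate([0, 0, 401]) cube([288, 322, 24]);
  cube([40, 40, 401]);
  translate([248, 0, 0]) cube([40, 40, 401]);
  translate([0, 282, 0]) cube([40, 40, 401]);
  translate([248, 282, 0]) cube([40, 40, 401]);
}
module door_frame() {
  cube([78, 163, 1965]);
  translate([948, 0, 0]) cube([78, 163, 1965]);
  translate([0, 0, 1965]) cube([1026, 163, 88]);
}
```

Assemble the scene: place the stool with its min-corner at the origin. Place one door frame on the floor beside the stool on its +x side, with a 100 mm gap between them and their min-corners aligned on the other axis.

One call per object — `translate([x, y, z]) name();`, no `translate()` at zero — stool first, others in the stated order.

stool();
translate([388, 0, 0]) door_frame();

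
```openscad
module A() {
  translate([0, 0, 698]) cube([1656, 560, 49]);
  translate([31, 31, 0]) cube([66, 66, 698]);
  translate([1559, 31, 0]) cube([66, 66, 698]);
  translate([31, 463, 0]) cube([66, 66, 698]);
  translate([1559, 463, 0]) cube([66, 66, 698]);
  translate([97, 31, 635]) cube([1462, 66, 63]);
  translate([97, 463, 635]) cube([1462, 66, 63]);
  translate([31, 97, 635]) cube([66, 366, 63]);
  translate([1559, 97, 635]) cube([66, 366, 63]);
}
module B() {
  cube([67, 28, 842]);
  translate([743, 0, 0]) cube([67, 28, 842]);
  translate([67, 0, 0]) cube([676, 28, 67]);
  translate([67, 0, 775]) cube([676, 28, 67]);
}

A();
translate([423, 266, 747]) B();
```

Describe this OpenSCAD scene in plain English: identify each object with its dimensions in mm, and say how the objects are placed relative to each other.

A is a rectangular dining table. The top is 1656×560×49 mm with its upper surface at z = 747 mm. It stands on four 66×66 mm square legs, each inset 31 mm from the nearest pair of top edges, running from the floor to the underside of the top. Four apron rails, 66 mm thick and 63 mm tall, run between adjacent legs with their top edges flush with the underside of the top and their outer faces flush with the legs' outer faces.

B is a picture frame with a 676×708 mm rectangular opening (x by z) and a uniform 67 mm border on every side. Frame depth is 28 mm along y. It is built from two vertical stiles running the full outside height and two horizontal rails spanning the gap between the stiles.

The picture frame is on top of the table, centred.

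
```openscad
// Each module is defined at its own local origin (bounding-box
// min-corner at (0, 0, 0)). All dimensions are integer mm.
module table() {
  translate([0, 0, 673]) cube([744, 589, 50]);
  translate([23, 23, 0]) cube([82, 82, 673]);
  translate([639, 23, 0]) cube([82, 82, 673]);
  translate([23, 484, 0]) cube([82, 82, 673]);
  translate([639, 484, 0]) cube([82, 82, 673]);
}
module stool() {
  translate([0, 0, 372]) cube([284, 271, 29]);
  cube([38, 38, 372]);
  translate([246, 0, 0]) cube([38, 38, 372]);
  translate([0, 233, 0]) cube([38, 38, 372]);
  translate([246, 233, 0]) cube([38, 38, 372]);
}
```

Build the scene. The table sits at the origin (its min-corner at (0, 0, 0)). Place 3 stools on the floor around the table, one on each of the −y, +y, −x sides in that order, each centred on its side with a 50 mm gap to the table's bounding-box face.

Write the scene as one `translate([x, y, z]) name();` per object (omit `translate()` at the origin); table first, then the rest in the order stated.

table();
translate([230, -321, 0]) stool();
translate([230, 639, 0]) stool();
translate([-334, 159, 0]) stool();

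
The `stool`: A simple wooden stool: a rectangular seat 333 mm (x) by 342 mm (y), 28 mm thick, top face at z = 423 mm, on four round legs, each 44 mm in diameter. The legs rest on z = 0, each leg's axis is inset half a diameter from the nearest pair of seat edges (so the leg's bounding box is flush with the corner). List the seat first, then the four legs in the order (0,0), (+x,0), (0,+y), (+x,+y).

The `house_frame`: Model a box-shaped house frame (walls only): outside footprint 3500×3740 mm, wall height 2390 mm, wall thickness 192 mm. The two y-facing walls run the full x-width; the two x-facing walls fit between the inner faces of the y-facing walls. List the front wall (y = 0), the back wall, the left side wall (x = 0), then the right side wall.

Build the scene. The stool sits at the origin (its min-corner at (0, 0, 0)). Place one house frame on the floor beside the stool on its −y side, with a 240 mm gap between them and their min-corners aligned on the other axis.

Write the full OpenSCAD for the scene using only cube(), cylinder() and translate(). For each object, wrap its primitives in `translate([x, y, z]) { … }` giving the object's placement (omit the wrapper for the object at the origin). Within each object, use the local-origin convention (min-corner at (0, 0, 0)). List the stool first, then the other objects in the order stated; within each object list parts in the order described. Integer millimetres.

translate([0, 0, 395]) cube([333, 342, 28]);
translate([22, 22, 0]) cylinder(h = 395, r = 22);
translate([311, 22, 0]) cylinder(h = 395, r = 22);
translate([22, 320, 0]) cylinder(h = 395, r = 22);
translate([311, 320, 0]) cylinder(h = 395, r = 22);
translate([0, -3980, 0]) {
  cube([3500, 192, 2390]);
  translate([0, 3548, 0]) cube([3500, 192, 2390]);
  translate([0, 192, 0]) cube([192, 3356, 2390]);
  translate([3308, 192, 0]) cube([192, 3356, 2390]);
}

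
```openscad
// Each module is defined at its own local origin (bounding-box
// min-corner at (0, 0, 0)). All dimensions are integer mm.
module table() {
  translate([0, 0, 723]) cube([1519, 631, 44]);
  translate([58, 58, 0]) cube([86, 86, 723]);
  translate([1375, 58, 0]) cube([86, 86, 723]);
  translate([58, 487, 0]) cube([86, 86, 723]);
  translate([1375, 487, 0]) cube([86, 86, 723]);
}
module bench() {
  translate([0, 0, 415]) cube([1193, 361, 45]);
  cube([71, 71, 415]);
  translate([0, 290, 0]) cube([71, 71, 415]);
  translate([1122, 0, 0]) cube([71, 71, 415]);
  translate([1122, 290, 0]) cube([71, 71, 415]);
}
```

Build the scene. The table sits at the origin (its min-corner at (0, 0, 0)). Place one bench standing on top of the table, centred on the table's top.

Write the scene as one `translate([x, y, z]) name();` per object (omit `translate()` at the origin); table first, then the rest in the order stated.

table();
translate([163, 135, 767]) bench();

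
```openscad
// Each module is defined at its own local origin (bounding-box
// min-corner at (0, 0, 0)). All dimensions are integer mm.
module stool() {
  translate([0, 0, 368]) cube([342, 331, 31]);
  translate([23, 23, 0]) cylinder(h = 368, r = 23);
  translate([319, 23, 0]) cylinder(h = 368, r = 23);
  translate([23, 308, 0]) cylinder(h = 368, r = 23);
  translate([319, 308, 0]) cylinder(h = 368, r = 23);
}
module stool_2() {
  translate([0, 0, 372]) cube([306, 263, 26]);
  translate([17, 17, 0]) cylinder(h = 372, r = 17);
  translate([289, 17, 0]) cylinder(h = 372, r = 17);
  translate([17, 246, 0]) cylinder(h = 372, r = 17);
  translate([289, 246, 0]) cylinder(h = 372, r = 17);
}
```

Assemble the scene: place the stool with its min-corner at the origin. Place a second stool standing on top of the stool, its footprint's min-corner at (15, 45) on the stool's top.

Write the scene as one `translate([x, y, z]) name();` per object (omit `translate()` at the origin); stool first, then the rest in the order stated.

stool();
translate([15, 45, 399]) stool_2();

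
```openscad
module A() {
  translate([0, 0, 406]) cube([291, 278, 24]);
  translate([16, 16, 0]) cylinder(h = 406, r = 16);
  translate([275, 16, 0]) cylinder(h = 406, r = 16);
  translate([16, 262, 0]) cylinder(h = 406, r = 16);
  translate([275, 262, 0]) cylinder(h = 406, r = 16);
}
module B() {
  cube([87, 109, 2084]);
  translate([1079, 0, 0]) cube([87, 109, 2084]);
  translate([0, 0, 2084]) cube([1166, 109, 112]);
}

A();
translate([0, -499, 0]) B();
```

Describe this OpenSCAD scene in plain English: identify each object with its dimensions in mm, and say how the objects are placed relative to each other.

A is a four-legged stool. The seat is 291×278 mm, 24 mm thick, top at z = 430 mm. It stands on four round legs, each 32 mm in diameter, from z = 0 to the seat underside, each leg's axis is inset half a diameter from the nearest pair of seat edges (so the leg's bounding box is flush with the corner).

B is a rectangular door frame: two vertical jambs of 87×109 mm section, 2084 mm tall, with a clear opening 992 mm wide between their inner faces. A header 112 mm tall and 109 mm deep lies on top of the jambs and spans the full outside width.

The door frame is on the floor beside the stool on its −y side.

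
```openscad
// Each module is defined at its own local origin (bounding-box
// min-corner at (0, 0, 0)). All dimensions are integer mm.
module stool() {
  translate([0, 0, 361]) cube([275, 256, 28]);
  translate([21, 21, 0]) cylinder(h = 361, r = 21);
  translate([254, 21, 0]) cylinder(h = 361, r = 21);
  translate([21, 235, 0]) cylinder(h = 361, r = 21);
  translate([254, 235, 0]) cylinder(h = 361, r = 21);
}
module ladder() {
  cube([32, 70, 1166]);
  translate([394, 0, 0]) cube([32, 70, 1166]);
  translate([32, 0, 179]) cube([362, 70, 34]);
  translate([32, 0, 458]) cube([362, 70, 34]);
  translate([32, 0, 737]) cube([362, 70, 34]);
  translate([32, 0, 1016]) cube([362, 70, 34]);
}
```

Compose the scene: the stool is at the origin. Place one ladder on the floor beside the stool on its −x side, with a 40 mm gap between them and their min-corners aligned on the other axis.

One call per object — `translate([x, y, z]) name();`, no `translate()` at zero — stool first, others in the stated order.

stool();
translate([-466, 0, 0]) ladder();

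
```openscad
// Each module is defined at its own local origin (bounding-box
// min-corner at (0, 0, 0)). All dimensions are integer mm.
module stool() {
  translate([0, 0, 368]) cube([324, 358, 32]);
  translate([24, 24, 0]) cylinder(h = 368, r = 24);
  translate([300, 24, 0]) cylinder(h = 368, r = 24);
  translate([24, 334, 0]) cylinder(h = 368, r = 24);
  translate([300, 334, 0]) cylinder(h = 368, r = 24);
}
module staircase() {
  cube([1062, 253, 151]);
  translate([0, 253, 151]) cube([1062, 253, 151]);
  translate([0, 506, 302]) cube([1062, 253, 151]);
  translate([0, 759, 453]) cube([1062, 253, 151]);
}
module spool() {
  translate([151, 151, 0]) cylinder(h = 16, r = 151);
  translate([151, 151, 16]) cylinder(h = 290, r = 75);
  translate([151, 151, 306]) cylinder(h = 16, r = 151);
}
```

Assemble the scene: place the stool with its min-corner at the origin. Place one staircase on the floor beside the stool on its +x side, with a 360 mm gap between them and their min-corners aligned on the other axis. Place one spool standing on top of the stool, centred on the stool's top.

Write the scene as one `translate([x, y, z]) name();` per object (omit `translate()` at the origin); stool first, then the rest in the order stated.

stool();
translate([684, 0, 0]) staircase();
translate([11, 28, 400]) spool();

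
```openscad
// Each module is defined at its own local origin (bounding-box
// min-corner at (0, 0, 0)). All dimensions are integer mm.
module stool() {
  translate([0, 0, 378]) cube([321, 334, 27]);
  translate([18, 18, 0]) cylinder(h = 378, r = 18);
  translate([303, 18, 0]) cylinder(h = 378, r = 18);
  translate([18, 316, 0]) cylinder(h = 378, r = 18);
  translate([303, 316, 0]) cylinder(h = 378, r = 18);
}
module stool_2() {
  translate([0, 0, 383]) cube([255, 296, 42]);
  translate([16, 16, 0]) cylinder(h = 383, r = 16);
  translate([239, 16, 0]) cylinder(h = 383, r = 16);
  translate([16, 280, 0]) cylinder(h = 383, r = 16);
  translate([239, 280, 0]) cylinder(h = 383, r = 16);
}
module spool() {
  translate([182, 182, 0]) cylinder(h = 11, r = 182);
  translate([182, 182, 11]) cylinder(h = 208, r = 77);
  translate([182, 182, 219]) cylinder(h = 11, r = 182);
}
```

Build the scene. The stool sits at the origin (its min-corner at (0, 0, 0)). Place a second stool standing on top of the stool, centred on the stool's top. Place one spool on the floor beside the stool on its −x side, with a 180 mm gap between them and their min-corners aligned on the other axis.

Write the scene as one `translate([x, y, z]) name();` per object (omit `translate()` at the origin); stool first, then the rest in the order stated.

stool();
translate([33, 19, 405]) stool_2();
translate([-544, 0, 0]) spool();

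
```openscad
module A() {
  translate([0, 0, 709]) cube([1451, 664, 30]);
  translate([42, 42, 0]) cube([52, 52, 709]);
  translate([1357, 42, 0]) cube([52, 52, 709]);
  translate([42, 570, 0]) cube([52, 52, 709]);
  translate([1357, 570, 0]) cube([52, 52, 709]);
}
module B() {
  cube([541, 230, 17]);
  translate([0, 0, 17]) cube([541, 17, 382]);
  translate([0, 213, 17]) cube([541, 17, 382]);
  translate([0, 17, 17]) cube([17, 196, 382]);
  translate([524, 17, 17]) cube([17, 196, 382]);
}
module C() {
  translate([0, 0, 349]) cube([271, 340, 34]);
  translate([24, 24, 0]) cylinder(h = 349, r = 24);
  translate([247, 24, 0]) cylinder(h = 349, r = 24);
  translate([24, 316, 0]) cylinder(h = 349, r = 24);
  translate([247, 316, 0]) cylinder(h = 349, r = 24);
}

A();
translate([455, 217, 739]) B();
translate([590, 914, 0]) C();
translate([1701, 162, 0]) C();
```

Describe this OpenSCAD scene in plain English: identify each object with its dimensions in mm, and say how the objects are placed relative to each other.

A is a table: top 1451 mm (x) × 664 mm (y), 30 mm thick, upper face at z = 739 mm, on four 52×52 mm square legs, each inset 42 mm from the nearest pair of top edges, running from z = 0 to the bottom of the top.

B is an open-topped rectangular box: outside dimensions 541×230×399 mm, with a uniform wall and base thickness of 17 mm. The base is a full 541×230 slab on the floor; four walls sit on top of the base. The front and back walls (the −y and +y sides) span the full width; the two side walls fit between them.

C is a simple wooden stool: a rectangular seat 271 mm (x) by 340 mm (y), 34 mm thick, top face at z = 383 mm, on four round legs, each 48 mm in diameter. The legs rest on z = 0, each leg's axis is inset half a diameter from the nearest pair of seat edges (so the leg's bounding box is flush with the corner).

The open box is on top of the table, centred. Two stools sit around the table at the +y, +x sides.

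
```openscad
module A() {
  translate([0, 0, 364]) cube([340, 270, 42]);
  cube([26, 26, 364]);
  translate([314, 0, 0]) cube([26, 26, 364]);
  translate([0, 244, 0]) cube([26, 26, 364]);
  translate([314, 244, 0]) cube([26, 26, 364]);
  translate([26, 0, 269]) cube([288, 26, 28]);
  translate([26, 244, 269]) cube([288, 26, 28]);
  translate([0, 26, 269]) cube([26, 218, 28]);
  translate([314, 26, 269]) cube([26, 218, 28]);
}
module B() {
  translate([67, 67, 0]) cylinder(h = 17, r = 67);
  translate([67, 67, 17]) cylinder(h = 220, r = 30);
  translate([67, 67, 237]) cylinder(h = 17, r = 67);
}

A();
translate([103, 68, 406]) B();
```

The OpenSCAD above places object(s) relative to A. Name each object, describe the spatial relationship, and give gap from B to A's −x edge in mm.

A is a stool. B is a spool. The spool is on top of the stool, centred. The gap from the spool to the stool's −x edge is 103 mm.

The spool's min-x is at 103; the stool's min-x is 0; gap = 103 mm.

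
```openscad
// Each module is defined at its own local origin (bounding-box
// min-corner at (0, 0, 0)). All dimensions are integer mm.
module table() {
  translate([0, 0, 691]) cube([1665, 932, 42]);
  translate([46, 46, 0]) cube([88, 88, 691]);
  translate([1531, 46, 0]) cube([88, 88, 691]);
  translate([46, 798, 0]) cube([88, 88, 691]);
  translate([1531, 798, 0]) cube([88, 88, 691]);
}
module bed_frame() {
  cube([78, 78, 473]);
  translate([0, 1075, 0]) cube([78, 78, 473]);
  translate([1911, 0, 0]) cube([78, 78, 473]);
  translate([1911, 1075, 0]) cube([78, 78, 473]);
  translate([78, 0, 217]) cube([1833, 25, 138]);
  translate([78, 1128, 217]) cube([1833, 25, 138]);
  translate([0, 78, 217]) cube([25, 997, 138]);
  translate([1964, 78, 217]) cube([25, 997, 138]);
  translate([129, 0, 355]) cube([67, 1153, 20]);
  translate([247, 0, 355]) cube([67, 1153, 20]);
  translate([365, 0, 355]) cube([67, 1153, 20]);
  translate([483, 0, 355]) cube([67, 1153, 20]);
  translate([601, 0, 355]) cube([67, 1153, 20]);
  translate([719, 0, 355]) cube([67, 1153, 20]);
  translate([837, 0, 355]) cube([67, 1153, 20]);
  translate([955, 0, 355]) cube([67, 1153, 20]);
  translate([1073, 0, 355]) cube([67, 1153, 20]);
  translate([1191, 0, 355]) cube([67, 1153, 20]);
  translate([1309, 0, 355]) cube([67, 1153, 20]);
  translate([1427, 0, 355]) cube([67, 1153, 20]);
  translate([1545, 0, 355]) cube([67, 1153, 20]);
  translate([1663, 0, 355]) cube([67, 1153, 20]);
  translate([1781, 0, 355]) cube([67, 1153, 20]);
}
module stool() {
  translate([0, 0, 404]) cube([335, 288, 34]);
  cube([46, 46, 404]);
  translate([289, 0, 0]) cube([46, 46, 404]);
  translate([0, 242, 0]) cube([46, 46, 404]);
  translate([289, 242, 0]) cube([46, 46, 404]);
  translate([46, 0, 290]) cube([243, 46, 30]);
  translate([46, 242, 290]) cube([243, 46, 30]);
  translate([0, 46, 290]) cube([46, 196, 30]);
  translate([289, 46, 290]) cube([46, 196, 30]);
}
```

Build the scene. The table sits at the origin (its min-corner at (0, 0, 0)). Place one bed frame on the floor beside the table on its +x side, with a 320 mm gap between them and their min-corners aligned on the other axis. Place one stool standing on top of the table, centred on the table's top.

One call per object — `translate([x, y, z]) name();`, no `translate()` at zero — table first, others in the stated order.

table();
translate([1985, 0, 0]) bed_frame();
translate([665, 322, 733]) stool();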